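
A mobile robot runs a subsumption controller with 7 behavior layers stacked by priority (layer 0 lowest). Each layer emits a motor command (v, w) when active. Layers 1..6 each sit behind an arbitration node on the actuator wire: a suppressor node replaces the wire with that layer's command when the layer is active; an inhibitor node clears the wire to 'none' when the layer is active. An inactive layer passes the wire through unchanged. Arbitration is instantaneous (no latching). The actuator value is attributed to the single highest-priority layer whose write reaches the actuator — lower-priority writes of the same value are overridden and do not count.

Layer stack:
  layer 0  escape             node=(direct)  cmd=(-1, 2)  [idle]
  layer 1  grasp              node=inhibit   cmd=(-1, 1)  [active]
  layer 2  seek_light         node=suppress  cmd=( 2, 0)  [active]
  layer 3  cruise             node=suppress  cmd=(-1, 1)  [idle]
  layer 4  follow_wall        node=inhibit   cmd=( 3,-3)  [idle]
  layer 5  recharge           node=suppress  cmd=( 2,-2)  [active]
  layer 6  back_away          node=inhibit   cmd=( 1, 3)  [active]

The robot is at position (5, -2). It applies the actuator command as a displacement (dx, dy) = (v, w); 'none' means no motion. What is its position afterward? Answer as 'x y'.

layer 0 (escape) idle — none
layer 1 (grasp) active — inhibits: none
layer 2 (seek_light) active — suppresses: (2, 0)
layer 3 (cruise) idle — unchanged: (2, 0)
layer 4 (follow_wall) idle — unchanged: (2, 0)
layer 5 (recharge) active — suppresses: (2, -2)
layer 6 (back_away) active — inhibits: none
→ actuator none
position: (5, -2) + none = (5, -2)

5 -2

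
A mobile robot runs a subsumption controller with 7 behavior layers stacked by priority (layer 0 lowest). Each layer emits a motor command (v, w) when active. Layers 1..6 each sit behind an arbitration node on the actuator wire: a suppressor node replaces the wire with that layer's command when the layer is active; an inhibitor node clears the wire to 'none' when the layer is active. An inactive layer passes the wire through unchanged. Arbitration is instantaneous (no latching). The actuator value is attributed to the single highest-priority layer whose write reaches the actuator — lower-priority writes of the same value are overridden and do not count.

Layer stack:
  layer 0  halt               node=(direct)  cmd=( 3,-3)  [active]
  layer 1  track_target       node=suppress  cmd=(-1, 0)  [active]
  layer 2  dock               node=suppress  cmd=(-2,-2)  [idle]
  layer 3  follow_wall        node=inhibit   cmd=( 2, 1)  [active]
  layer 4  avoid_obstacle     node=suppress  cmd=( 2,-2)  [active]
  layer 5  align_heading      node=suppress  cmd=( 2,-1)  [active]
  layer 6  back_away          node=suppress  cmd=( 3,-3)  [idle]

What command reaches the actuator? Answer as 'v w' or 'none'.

[0] halt on; wire := (3, -3)
[1] track_target on (suppress); wire := (-1, 0)
[2] dock off; pass (-1, 0)
[3] follow_wall on (inhibit); wire := none
[4] avoid_obstacle on (suppress); wire := (2, -2)
[5] align_heading on (suppress); wire := (2, -1)
[6] back_away off; pass (2, -1)
output (2, -1)

2 -1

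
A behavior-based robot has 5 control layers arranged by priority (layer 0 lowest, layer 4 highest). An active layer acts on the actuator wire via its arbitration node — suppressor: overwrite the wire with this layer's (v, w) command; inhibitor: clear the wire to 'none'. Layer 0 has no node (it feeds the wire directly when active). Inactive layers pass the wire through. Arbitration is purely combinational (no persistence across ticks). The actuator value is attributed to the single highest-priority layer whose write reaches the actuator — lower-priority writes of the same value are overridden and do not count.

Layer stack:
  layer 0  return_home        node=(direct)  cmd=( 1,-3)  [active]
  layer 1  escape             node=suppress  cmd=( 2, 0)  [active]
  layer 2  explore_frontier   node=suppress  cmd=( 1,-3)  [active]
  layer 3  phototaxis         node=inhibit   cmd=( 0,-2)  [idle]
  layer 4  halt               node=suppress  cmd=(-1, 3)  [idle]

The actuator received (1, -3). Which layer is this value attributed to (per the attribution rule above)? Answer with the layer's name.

explore_frontier

[0] return_home on; wire := (1, -3)
[1] escape on (suppress); wire := (2, 0)
[2] explore_frontier on (suppress); wire := (1, -3)
[3] phototaxis off; pass (1, -3)
[4] halt off; pass (1, -3)
output (1, -3)
last writer: layer 2 = explore_frontier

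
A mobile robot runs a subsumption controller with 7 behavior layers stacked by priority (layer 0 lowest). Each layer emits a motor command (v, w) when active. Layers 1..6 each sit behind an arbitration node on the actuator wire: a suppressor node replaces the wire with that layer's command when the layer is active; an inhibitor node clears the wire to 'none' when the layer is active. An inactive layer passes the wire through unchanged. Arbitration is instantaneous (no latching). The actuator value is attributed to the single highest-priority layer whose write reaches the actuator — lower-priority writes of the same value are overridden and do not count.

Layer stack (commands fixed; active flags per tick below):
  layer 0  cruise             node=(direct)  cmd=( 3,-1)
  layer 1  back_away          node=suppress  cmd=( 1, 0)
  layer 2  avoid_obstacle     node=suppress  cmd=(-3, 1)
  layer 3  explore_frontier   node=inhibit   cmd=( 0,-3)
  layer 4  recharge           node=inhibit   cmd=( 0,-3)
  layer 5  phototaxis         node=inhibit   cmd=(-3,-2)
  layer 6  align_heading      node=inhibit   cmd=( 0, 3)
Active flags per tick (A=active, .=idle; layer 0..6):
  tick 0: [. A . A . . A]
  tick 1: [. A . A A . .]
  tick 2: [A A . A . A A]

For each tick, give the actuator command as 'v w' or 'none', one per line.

tick 0:
  [0] cruise off; wire := none
  [1] back_away on (suppress); wire := (1, 0)
  [2] avoid_obstacle off; pass (1, 0)
  [3] explore_frontier on (inhibit); wire := none
  [4] recharge off; pass none
  [5] phototaxis off; pass none
  [6] align_heading on (inhibit); wire := none
  output none
tick 1:
  [0] cruise off; wire := none
  [1] back_away on (suppress); wire := (1, 0)
  [2] avoid_obstacle off; pass (1, 0)
  [3] explore_frontier on (inhibit); wire := none
  [4] recharge on (inhibit); wire := none
  [5] phototaxis off; pass none
  [6] align_heading off; pass none
  output none
tick 2:
  [0] cruise on; wire := (3, -1)
  [1] back_away on (suppress); wire := (1, 0)
  [2] avoid_obstacle off; pass (1, 0)
  [3] explore_frontier on (inhibit); wire := none
  [4] recharge off; pass none
  [5] phototaxis on (inhibit); wire := none
  [6] align_heading on (inhibit); wire := none
  output none

none
none
none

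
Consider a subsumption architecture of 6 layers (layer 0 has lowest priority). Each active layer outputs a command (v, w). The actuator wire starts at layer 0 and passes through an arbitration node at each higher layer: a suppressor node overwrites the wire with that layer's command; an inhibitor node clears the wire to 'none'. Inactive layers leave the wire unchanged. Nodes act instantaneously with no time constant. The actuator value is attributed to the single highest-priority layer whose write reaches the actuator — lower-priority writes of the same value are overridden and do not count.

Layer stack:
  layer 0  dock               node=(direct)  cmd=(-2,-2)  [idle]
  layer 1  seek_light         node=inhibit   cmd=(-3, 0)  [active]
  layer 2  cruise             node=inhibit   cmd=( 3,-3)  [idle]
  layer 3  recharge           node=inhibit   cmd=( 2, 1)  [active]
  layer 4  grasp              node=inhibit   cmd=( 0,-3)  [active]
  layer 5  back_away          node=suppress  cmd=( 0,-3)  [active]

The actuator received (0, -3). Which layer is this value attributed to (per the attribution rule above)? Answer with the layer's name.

[0] dock off; wire := none
[1] seek_light on (inhibit); wire := none
[2] cruise off; pass none
[3] recharge on (inhibit); wire := none
[4] grasp on (inhibit); wire := none
[5] back_away on (suppress); wire := (0, -3)
output (0, -3)
last writer: layer 5 = back_away

back_away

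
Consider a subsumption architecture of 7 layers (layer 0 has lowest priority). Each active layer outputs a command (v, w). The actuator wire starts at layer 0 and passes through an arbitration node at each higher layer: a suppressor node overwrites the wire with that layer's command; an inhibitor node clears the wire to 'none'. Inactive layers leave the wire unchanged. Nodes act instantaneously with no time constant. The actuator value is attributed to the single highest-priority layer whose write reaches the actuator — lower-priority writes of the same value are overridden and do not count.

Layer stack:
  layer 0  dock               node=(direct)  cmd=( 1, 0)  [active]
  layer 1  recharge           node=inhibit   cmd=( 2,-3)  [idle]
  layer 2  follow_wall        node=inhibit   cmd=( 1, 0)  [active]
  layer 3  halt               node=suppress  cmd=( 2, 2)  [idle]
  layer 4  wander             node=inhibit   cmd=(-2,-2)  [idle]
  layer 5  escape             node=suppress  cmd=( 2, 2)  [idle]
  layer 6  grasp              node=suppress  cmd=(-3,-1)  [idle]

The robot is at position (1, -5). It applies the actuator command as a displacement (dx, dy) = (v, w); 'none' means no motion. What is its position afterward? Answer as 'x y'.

1 -5

L0 dock: active, feeds wire = (1, 0)
L1 recharge: idle → wire stays (1, 0)
L2 follow_wall: active, inhibitor → wire = none
L3 halt: idle → wire stays none
L4 wander: idle → wire stays none
L5 escape: idle → wire stays none
L6 grasp: idle → wire stays none
actuator = none
position: (1, -5) + none = (1, -5)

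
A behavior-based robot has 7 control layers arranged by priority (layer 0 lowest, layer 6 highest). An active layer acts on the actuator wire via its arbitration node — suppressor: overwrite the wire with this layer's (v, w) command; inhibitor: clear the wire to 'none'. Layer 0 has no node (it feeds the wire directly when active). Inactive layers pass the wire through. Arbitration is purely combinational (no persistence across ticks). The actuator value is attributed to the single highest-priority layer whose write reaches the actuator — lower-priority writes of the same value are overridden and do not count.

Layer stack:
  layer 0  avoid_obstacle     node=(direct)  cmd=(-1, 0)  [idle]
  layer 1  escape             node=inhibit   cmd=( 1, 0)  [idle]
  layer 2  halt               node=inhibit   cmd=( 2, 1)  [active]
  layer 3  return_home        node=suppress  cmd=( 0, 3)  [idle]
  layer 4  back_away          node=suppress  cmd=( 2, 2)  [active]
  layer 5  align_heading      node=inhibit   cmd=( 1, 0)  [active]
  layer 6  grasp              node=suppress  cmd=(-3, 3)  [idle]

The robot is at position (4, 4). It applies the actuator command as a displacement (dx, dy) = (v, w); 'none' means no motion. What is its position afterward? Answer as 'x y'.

L0 avoid_obstacle: idle → wire = none
L1 escape: idle → wire stays none
L2 halt: active, inhibitor → wire = none
L3 return_home: idle → wire stays none
L4 back_away: active, suppressor → wire = (2, 2)
L5 align_heading: active, inhibitor → wire = none
L6 grasp: idle → wire stays none
actuator = none
position: (4, 4) + none = (4, 4)

4 4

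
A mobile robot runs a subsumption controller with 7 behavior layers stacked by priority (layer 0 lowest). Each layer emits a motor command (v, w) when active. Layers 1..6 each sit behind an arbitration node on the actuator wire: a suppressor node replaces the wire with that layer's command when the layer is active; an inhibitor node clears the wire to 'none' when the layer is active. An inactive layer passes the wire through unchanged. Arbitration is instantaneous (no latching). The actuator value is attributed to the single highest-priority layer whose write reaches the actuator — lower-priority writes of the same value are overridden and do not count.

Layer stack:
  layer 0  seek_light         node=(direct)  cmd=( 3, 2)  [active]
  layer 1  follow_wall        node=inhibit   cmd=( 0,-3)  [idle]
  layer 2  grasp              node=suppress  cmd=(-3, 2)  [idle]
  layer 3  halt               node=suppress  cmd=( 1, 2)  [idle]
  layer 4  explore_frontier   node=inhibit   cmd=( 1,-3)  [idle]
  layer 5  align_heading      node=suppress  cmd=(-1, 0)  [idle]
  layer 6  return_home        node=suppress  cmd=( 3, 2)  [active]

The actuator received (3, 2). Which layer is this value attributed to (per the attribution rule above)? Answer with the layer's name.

L0 seek_light: active, feeds wire = (3, 2)
L1 follow_wall: idle → wire stays (3, 2)
L2 grasp: idle → wire stays (3, 2)
L3 halt: idle → wire stays (3, 2)
L4 explore_frontier: idle → wire stays (3, 2)
L5 align_heading: idle → wire stays (3, 2)
L6 return_home: active, suppressor → wire = (3, 2)
actuator = (3, 2)
last writer: layer 6 = return_home

return_home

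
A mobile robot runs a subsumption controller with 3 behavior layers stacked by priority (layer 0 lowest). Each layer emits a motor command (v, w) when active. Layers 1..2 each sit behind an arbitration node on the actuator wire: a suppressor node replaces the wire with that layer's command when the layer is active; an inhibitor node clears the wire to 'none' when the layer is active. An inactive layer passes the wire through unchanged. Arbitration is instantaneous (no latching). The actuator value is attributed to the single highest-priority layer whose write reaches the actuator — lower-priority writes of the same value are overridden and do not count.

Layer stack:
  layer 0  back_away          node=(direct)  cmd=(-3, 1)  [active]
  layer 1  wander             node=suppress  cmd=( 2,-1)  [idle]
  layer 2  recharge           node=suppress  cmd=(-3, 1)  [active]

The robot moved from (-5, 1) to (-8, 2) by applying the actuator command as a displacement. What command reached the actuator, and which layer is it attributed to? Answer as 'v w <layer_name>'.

displacement = (-8, 2) − (-5, 1) = (-3, 1)
layer 0 (back_away) active — direct: (-3, 1)
layer 1 (wander) idle — unchanged: (-3, 1)
layer 2 (recharge) active — suppresses: (-3, 1)
→ actuator (-3, 1) — from layer 2 (recharge)

-3 1 recharge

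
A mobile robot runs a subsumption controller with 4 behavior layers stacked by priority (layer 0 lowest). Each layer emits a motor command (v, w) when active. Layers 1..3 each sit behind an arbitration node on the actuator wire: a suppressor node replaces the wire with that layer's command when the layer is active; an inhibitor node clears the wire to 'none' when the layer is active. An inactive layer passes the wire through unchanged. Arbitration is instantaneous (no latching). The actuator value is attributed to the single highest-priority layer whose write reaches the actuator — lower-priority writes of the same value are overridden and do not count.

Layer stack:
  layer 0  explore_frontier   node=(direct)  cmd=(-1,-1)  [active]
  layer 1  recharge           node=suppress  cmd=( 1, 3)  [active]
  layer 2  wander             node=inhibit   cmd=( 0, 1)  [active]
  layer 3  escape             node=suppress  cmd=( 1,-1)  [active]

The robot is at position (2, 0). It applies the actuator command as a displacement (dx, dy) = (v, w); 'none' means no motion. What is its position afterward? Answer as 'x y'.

3 -1

[0] explore_frontier on; wire := (-1, -1)
[1] recharge on (suppress); wire := (1, 3)
[2] wander on (inhibit); wire := none
[3] escape on (suppress); wire := (1, -1)
output (1, -1)
position: (2, 0) + (1, -1) = (3, -1)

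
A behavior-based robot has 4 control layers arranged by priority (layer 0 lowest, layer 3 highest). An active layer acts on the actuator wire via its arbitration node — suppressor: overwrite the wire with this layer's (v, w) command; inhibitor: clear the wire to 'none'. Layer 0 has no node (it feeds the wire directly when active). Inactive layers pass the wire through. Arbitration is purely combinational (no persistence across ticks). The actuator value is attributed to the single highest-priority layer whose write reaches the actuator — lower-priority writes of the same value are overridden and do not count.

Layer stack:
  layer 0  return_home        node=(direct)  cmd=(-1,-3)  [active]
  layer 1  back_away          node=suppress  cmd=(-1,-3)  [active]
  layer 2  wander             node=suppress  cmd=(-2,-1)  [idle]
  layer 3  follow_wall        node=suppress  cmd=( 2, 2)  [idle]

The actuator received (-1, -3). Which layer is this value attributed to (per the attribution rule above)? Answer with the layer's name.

layer 0 (return_home) active — direct: (-1, -3)
layer 1 (back_away) active — suppresses: (-1, -3)
layer 2 (wander) idle — unchanged: (-1, -3)
layer 3 (follow_wall) idle — unchanged: (-1, -3)
→ actuator (-1, -3)
last writer: layer 1 = back_away

back_away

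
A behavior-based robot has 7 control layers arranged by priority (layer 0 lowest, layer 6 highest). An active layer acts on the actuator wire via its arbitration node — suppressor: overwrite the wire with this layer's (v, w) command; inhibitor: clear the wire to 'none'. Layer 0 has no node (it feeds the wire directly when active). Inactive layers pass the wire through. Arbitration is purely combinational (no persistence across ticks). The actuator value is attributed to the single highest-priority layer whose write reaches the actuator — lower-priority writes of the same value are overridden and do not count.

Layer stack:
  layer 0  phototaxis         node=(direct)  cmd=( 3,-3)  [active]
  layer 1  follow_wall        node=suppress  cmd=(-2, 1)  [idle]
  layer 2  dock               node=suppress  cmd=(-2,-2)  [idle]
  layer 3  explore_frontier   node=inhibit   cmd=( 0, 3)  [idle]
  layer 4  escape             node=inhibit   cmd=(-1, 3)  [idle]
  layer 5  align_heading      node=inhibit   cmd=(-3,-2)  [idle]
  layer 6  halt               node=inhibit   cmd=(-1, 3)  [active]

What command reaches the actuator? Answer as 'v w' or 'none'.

[0] phototaxis on; wire := (3, -3)
[1] follow_wall off; pass (3, -3)
[2] dock off; pass (3, -3)
[3] explore_frontier off; pass (3, -3)
[4] escape off; pass (3, -3)
[5] align_heading off; pass (3, -3)
[6] halt on (inhibit); wire := none
output none

none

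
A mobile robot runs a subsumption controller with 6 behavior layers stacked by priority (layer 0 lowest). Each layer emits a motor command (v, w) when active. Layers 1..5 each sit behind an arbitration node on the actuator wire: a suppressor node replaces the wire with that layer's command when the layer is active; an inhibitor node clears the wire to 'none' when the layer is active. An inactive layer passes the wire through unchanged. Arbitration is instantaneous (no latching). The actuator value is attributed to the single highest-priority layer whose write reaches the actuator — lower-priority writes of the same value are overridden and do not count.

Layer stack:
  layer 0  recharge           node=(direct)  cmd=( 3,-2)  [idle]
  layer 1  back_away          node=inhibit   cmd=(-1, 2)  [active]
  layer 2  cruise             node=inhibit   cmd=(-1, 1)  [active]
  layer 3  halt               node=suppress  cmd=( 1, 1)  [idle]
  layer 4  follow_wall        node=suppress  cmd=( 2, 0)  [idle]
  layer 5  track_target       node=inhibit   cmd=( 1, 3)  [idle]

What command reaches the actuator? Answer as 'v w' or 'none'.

none

layer 0 (recharge) idle — none
layer 1 (back_away) active — inhibits: none
layer 2 (cruise) active — inhibits: none
layer 3 (halt) idle — unchanged: none
layer 4 (follow_wall) idle — unchanged: none
layer 5 (track_target) idle — unchanged: none
→ actuator none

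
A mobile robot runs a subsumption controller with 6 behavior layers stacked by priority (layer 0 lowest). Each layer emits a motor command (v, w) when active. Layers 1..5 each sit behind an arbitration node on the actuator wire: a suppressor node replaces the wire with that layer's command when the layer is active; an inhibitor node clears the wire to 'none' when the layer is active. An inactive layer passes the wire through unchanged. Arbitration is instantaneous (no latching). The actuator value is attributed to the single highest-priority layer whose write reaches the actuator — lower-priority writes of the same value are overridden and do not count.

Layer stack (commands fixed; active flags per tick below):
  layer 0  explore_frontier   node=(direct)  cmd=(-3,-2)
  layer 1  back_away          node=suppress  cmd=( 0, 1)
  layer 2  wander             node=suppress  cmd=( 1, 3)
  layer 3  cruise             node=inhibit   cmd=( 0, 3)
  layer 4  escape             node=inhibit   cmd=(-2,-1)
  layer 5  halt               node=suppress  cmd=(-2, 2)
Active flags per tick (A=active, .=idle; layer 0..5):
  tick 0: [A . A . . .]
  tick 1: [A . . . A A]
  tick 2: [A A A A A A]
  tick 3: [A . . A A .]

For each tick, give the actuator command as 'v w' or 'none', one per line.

1 3
-2 2
-2 2
none

tick 0:
  L0 explore_frontier: active, feeds wire = (-3, -2)
  L1 back_away: idle → wire stays (-3, -2)
  L2 wander: active, suppressor → wire = (1, 3)
  L3 cruise: idle → wire stays (1, 3)
  L4 escape: idle → wire stays (1, 3)
  L5 halt: idle → wire stays (1, 3)
  actuator = (1, 3)
tick 1:
  L0 explore_frontier: active, feeds wire = (-3, -2)
  L1 back_away: idle → wire stays (-3, -2)
  L2 wander: idle → wire stays (-3, -2)
  L3 cruise: idle → wire stays (-3, -2)
  L4 escape: active, inhibitor → wire = none
  L5 halt: active, suppressor → wire = (-2, 2)
  actuator = (-2, 2)
tick 2:
  L0 explore_frontier: active, feeds wire = (-3, -2)
  L1 back_away: active, suppressor → wire = (0, 1)
  L2 wander: active, suppressor → wire = (1, 3)
  L3 cruise: active, inhibitor → wire = none
  L4 escape: active, inhibitor → wire = none
  L5 halt: active, suppressor → wire = (-2, 2)
  actuator = (-2, 2)
tick 3:
  L0 explore_frontier: active, feeds wire = (-3, -2)
  L1 back_away: idle → wire stays (-3, -2)
  L2 wander: idle → wire stays (-3, -2)
  L3 cruise: active, inhibitor → wire = none
  L4 escape: active, inhibitor → wire = none
  L5 halt: idle → wire stays none
  actuator = none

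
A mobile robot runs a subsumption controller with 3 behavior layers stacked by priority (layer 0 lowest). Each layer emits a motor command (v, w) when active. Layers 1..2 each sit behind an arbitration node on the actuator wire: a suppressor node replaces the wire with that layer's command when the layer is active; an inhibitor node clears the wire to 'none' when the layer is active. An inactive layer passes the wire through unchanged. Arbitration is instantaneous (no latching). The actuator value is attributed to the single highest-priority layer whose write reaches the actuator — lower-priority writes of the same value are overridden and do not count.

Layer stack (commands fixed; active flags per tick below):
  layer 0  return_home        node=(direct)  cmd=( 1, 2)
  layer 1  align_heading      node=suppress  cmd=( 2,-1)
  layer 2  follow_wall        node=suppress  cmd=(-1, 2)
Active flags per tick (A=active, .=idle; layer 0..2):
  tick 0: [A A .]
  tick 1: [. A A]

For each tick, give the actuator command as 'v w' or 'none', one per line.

2 -1
-1 2

tick 0:
  [0] return_home on; wire := (1, 2)
  [1] align_heading on (suppress); wire := (2, -1)
  [2] follow_wall off; pass (2, -1)
  output (2, -1)
tick 1:
  [0] return_home off; wire := none
  [1] align_heading on (suppress); wire := (2, -1)
  [2] follow_wall on (suppress); wire := (-1, 2)
  output (-1, 2)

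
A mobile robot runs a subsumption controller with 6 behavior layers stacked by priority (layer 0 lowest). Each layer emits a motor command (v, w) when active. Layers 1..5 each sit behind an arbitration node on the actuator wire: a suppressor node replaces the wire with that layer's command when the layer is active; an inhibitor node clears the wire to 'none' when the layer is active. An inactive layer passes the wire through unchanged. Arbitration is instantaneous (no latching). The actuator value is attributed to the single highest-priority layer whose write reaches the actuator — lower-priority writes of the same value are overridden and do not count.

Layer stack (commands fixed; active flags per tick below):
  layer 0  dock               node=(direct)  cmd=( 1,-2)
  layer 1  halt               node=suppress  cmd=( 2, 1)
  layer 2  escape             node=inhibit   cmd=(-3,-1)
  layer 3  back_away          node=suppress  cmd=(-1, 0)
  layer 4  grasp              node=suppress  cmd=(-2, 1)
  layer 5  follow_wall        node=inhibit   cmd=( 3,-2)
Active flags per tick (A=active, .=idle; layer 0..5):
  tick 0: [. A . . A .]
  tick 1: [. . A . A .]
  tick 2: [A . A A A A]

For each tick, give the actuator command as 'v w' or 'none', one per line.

-2 1
-2 1
none

tick 0:
  L0 dock: idle → wire = none
  L1 halt: active, suppressor → wire = (2, 1)
  L2 escape: idle → wire stays (2, 1)
  L3 back_away: idle → wire stays (2, 1)
  L4 grasp: active, suppressor → wire = (-2, 1)
  L5 follow_wall: idle → wire stays (-2, 1)
  actuator = (-2, 1)
tick 1:
  L0 dock: idle → wire = none
  L1 halt: idle → wire stays none
  L2 escape: active, inhibitor → wire = none
  L3 back_away: idle → wire stays none
  L4 grasp: active, suppressor → wire = (-2, 1)
  L5 follow_wall: idle → wire stays (-2, 1)
  actuator = (-2, 1)
tick 2:
  L0 dock: active, feeds wire = (1, -2)
  L1 halt: idle → wire stays (1, -2)
  L2 escape: active, inhibitor → wire = none
  L3 back_away: active, suppressor → wire = (-1, 0)
  L4 grasp: active, suppressor → wire = (-2, 1)
  L5 follow_wall: active, inhibitor → wire = none
  actuator = none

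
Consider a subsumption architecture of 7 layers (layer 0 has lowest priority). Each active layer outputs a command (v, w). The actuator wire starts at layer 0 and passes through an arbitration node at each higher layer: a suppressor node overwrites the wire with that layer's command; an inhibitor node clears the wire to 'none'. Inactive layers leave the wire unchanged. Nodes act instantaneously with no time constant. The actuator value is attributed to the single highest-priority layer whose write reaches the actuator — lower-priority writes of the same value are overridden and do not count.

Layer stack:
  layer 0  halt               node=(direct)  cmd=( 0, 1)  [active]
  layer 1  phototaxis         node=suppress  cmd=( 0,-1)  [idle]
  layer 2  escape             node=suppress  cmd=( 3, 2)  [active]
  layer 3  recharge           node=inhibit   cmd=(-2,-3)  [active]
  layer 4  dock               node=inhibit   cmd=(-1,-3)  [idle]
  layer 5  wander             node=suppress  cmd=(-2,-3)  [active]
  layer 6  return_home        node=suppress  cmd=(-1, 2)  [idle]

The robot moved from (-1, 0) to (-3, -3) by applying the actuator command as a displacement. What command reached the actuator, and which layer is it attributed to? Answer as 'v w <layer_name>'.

displacement = (-3, -3) − (-1, 0) = (-2, -3)
[0] halt on; wire := (0, 1)
[1] phototaxis off; pass (0, 1)
[2] escape on (suppress); wire := (3, 2)
[3] recharge on (inhibit); wire := none
[4] dock off; pass none
[5] wander on (suppress); wire := (-2, -3)
[6] return_home off; pass (-2, -3)
output (-2, -3) — from layer 5 (wander)

-2 -3 wander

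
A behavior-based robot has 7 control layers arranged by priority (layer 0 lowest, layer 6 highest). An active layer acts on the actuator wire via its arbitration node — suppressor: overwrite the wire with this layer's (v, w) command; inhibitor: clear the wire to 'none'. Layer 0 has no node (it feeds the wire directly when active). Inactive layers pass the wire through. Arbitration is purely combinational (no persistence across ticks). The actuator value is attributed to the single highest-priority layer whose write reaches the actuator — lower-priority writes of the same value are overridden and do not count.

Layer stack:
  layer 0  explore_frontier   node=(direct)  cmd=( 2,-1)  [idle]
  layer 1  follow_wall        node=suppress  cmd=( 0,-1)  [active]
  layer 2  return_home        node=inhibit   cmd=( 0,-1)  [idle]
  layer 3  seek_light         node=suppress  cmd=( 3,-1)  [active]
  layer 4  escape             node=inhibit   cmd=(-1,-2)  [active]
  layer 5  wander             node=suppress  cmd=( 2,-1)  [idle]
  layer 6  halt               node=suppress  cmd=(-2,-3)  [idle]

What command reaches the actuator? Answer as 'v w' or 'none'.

layer 0 (explore_frontier) idle — none
layer 1 (follow_wall) active — suppresses: (0, -1)
layer 2 (return_home) idle — unchanged: (0, -1)
layer 3 (seek_light) active — suppresses: (3, -1)
layer 4 (escape) active — inhibits: none
layer 5 (wander) idle — unchanged: none
layer 6 (halt) idle — unchanged: none
→ actuator none

none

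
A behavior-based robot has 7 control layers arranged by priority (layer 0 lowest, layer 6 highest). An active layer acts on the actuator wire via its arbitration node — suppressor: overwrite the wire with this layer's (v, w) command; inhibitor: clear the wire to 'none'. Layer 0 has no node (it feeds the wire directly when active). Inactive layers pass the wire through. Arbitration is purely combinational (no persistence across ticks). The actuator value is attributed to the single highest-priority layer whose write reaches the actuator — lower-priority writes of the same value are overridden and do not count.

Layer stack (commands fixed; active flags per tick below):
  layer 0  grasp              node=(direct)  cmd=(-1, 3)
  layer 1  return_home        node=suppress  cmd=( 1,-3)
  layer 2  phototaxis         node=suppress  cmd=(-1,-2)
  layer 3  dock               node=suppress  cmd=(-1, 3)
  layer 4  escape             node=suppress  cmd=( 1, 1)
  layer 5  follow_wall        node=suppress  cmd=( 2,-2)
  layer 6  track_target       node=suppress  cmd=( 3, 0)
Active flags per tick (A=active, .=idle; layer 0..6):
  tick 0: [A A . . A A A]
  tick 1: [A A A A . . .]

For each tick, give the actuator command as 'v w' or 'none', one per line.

tick 0:
  [0] grasp on; wire := (-1, 3)
  [1] return_home on (suppress); wire := (1, -3)
  [2] phototaxis off; pass (1, -3)
  [3] dock off; pass (1, -3)
  [4] escape on (suppress); wire := (1, 1)
  [5] follow_wall on (suppress); wire := (2, -2)
  [6] track_target on (suppress); wire := (3, 0)
  output (3, 0)
tick 1:
  [0] grasp on; wire := (-1, 3)
  [1] return_home on (suppress); wire := (1, -3)
  [2] phototaxis on (suppress); wire := (-1, -2)
  [3] dock on (suppress); wire := (-1, 3)
  [4] escape off; pass (-1, 3)
  [5] follow_wall off; pass (-1, 3)
  [6] track_target off; pass (-1, 3)
  output (-1, 3)

3 0
-1 3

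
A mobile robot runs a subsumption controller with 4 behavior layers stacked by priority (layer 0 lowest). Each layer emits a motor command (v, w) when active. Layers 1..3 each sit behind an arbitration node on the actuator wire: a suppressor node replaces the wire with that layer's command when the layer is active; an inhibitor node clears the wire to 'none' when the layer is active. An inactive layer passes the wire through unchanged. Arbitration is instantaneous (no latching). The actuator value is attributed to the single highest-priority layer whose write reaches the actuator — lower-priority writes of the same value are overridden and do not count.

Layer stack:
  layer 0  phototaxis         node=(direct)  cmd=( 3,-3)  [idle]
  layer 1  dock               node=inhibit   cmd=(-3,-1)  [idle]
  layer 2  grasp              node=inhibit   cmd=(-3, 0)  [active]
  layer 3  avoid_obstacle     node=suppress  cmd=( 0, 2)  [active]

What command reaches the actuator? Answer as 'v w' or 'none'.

0 2

L0 phototaxis: idle → wire = none
L1 dock: idle → wire stays none
L2 grasp: active, inhibitor → wire = none
L3 avoid_obstacle: active, suppressor → wire = (0, 2)
actuator = (0, 2)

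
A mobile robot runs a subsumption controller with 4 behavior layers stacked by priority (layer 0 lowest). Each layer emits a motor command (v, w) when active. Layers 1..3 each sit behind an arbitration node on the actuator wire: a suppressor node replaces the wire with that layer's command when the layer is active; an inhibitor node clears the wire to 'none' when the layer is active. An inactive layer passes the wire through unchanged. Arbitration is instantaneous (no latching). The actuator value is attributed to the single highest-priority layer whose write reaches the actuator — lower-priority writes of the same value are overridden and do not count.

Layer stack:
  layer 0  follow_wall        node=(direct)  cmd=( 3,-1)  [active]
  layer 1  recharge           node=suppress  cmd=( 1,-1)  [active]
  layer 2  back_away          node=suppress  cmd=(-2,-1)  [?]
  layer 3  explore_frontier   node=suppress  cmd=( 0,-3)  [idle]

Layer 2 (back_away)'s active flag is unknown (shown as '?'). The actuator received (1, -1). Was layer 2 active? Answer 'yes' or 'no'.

no

If layer 2 is active=yes:
  actuator would be (-2, -1)
If layer 2 is active=no:
  actuator would be (1, -1)
Observed (1, -1), so layer 2 was idle.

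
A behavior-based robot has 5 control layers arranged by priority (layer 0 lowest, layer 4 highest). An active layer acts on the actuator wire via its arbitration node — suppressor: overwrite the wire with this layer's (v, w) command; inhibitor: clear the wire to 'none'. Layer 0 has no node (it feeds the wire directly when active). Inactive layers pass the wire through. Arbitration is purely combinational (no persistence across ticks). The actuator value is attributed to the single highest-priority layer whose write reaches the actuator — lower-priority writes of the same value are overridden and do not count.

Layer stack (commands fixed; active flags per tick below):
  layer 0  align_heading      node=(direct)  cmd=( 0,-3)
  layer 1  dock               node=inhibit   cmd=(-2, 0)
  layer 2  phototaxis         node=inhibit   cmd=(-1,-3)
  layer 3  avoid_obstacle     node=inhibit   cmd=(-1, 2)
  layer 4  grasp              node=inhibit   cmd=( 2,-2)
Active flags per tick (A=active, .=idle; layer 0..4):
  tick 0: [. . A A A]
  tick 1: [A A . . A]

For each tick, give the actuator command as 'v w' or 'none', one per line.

none
none

tick 0:
  [0] align_heading off; wire := none
  [1] dock off; pass none
  [2] phototaxis on (inhibit); wire := none
  [3] avoid_obstacle on (inhibit); wire := none
  [4] grasp on (inhibit); wire := none
  output none
tick 1:
  [0] align_heading on; wire := (0, -3)
  [1] dock on (inhibit); wire := none
  [2] phototaxis off; pass none
  [3] avoid_obstacle off; pass none
  [4] grasp on (inhibit); wire := none
  output none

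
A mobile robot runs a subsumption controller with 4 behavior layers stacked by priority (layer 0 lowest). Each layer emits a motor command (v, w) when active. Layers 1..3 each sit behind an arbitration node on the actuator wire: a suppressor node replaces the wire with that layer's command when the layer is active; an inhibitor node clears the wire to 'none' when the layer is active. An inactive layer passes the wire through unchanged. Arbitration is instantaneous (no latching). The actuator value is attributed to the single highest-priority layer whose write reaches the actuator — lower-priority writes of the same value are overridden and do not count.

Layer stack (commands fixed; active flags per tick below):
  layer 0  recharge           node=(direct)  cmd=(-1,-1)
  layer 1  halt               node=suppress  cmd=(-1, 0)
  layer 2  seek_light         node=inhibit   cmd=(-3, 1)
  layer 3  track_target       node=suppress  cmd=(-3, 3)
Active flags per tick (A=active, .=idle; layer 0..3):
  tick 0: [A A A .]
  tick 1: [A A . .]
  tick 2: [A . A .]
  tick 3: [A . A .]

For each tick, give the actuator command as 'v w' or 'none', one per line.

none
-1 0
none
none

tick 0:
  L0 recharge: active, feeds wire = (-1, -1)
  L1 halt: active, suppressor → wire = (-1, 0)
  L2 seek_light: active, inhibitor → wire = none
  L3 track_target: idle → wire stays none
  actuator = none
tick 1:
  L0 recharge: active, feeds wire = (-1, -1)
  L1 halt: active, suppressor → wire = (-1, 0)
  L2 seek_light: idle → wire stays (-1, 0)
  L3 track_target: idle → wire stays (-1, 0)
  actuator = (-1, 0)
tick 2:
  L0 recharge: active, feeds wire = (-1, -1)
  L1 halt: idle → wire stays (-1, -1)
  L2 seek_light: active, inhibitor → wire = none
  L3 track_target: idle → wire stays none
  actuator = none
tick 3:
  L0 recharge: active, feeds wire = (-1, -1)
  L1 halt: idle → wire stays (-1, -1)
  L2 seek_light: active, inhibitor → wire = none
  L3 track_target: idle → wire stays none
  actuator = none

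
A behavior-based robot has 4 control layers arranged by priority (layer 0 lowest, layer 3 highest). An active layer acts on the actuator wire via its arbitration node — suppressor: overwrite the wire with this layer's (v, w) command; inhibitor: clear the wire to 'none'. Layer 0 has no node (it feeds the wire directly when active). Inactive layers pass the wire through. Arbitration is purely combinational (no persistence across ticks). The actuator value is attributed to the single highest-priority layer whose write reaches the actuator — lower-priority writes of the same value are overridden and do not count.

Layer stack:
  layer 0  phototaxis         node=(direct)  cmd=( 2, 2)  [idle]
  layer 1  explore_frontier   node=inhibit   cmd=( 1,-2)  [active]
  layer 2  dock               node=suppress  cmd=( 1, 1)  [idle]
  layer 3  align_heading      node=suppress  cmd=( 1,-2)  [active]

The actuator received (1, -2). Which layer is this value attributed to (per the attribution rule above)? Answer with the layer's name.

L0 phototaxis: idle → wire = none
L1 explore_frontier: active, inhibitor → wire = none
L2 dock: idle → wire stays none
L3 align_heading: active, suppressor → wire = (1, -2)
actuator = (1, -2)
last writer: layer 3 = align_heading

align_heading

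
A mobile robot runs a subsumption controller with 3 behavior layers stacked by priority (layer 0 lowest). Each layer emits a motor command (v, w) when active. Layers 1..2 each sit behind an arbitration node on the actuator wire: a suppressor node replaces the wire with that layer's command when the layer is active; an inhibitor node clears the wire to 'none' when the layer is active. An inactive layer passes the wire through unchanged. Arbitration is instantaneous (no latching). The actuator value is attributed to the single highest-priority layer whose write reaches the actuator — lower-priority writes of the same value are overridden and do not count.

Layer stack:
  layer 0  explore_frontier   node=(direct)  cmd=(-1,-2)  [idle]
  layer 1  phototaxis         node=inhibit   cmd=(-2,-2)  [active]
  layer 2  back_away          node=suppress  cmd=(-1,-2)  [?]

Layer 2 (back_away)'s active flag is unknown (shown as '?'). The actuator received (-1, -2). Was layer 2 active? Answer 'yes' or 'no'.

yes

If layer 2 is active=yes:
  actuator would be (-1, -2)
If layer 2 is active=no:
  actuator would be none
Observed (-1, -2), so layer 2 was active.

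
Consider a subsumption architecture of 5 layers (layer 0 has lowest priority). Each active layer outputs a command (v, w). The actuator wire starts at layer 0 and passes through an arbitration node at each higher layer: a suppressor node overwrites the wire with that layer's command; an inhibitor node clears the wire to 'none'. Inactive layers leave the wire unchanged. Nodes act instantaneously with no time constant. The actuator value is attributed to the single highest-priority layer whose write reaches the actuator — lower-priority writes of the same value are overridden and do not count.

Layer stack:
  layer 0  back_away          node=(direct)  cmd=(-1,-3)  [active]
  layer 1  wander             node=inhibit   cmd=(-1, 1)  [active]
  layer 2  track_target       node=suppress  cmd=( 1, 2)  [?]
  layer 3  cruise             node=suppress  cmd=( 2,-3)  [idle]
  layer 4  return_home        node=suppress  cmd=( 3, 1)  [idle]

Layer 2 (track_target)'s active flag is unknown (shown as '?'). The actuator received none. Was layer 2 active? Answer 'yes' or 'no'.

no

If layer 2 is active=yes:
  actuator would be (1, 2)
If layer 2 is active=no:
  actuator would be none
Observed none, so layer 2 was idle.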